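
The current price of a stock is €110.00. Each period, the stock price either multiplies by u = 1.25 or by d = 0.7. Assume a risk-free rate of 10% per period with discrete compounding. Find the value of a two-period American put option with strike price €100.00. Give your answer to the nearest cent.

€6.32

Risk-neutral probability p = (1 + 0.1 − 0.7)/(1.25 − 0.7) = 0.4000/0.5500 = 0.7273
Terminal stock prices: S_uu = 171.9, S_ud = 96.25, S_dd = 53.9
Terminal payoffs (K − S): max(-71.88, 0) = 0, max(3.75, 0) = 3.75, max(46.1, 0) = 46.1
Node u (S = 137.5): continuation = 1/1.1·[0.7273·0.0000 + 0.2727·3.7500] = 0.9298; exercise value = 0.0000 ≤ continuation, so V_u = 0.9298
Node d (S = 77): continuation = 1/1.1·[0.7273·3.7500 + 0.2727·46.1000] = 13.9091; exercise value = 23.0000 > continuation, so V_d = 23.0000 (exercise)
Node 0 (S = 110): continuation = 1/1.1·[0.7273·0.9298 + 0.2727·23.0000] = 6.3172; exercise value = 0.0000 ≤ continuation, so V_0 = 6.3172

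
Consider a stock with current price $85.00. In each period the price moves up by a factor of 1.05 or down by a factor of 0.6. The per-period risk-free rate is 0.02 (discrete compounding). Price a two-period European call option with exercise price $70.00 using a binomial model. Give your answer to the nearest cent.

$19.85

Risk-neutral probability p = (1 + 0.02 − 0.6)/(1.05 − 0.6) = 0.4200/0.4500 = 0.9333
Terminal stock prices: S_uu = 93.71, S_ud = 53.55, S_dd = 30.6
Terminal payoffs (S − K): max(23.71, 0) = 23.71, max(-16.45, 0) = 0, max(-39.4, 0) = 0
Node u (S = 89.25): V_u = 1/1.02·[0.9333·23.7125 + 0.0667·0.0000] = 21.6977
Node d (S = 51): V_d = 1/1.02·[0.9333·0.0000 + 0.0667·0.0000] = 0.0000
Node 0 (S = 85): V_0 = 1/1.02·[0.9333·21.6977 + 0.0667·0.0000] = 19.8541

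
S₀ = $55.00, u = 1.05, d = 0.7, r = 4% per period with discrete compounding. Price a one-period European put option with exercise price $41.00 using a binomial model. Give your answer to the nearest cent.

$0.07

Risk-neutral probability p = (1 + 0.04 − 0.7)/(1.05 − 0.7) = 0.3400/0.3500 = 0.9714
Terminal stock prices: S_u = 57.75, S_d = 38.5
Terminal payoffs (K − S): max(-16.75, 0) = 0, max(2.5, 0) = 2.5
Node 0 (S = 55): V_0 = 1/1.04·[0.9714·0.0000 + 0.0286·2.5000] = 0.0687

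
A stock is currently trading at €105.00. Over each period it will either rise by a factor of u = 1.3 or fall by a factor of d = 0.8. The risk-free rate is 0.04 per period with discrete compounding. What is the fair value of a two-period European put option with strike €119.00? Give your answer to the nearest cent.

€17.47

Risk-neutral probability p = (1 + 0.04 − 0.8)/(1.3 − 0.8) = 0.2400/0.5000 = 0.4800
Terminal stock prices: S_uu = 177.5, S_ud = 109.2, S_dd = 67.2
Terminal payoffs (K − S): max(-58.45, 0) = 0, max(9.8, 0) = 9.8, max(51.8, 0) = 51.8
Node u (S = 136.5): V_u = 1/1.04·[0.4800·0.0000 + 0.5200·9.8000] = 4.9000
Node d (S = 84): V_d = 1/1.04·[0.4800·9.8000 + 0.5200·51.8000] = 30.4231
Node 0 (S = 105): V_0 = 1/1.04·[0.4800·4.9000 + 0.5200·30.4231] = 17.4731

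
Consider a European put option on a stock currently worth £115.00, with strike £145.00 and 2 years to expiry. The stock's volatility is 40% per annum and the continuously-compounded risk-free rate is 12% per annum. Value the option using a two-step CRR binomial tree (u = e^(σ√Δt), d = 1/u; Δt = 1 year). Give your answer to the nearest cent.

CRR parameters: u = e^(σ√Δt) = e^(0.4·√1) = 1.4918, d = 1/u = 0.6703
Per-period rate: rΔt = 0.12·1 = 0.12, so R = e^0.12 = 1.1275
Risk-neutral probability p = (e^0.12 − 0.6703)/(1.4918 − 0.6703) = 0.4572/0.8215 = 0.5565
Terminal stock prices: S_uu = 255.9, S_ud = 115, S_dd = 51.67
Terminal payoffs (K − S): max(-110.9, 0) = 0, max(30, 0) = 30, max(93.33, 0) = 93.33
Node u (S = 171.6): V_u = e^(−0.12)·[0.5565·0.0000 + 0.4435·30.0000] = 11.8002
Node d (S = 77.09): V_d = e^(−0.12)·[0.5565·30.0000 + 0.4435·93.3272] = 51.5167
Node 0 (S = 115): V_0 = e^(−0.12)·[0.5565·11.8002 + 0.4435·51.5167] = 26.0879

£26.09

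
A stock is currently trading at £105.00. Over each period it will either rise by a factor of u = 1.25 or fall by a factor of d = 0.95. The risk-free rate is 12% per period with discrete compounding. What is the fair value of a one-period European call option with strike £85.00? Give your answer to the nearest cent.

Risk-neutral probability p = (1 + 0.12 − 0.95)/(1.25 − 0.95) = 0.1700/0.3000 = 0.5667
Terminal stock prices: S_u = 131.2, S_d = 99.75
Terminal payoffs (S − K): max(46.25, 0) = 46.25, max(14.75, 0) = 14.75
Node 0 (S = 105): V_0 = 1/1.12·[0.5667·46.2500 + 0.4333·14.7500] = 29.1071

£29.11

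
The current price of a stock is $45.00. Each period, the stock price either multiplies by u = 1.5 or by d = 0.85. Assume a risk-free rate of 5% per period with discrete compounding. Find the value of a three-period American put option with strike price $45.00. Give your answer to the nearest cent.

Risk-neutral probability p = (1 + 0.05 − 0.85)/(1.5 − 0.85) = 0.2000/0.6500 = 0.3077
Terminal stock prices: S_uuu = 151.9, S_uud = 86.06, S_udd = 48.77, S_ddd = 27.64
Terminal payoffs (K − S): max(-106.9, 0) = 0, max(-41.06, 0) = 0, max(-3.769, 0) = 0, max(17.36, 0) = 17.36
Node uu (S = 101.2): continuation = 1/1.05·[0.3077·0.0000 + 0.6923·0.0000] = 0.0000; exercise value = 0.0000 ≤ continuation, so V_uu = 0.0000
Node ud (S = 57.38): continuation = 1/1.05·[0.3077·0.0000 + 0.6923·0.0000] = 0.0000; exercise value = 0.0000 ≤ continuation, so V_ud = 0.0000
Node dd (S = 32.51): continuation = 1/1.05·[0.3077·0.0000 + 0.6923·17.3644] = 11.4490; exercise value = 12.4875 > continuation, so V_dd = 12.4875 (exercise)
Node u (S = 67.5): continuation = 1/1.05·[0.3077·0.0000 + 0.6923·0.0000] = 0.0000; exercise value = 0.0000 ≤ continuation, so V_u = 0.0000
Node d (S = 38.25): continuation = 1/1.05·[0.3077·0.0000 + 0.6923·12.4875] = 8.2335; exercise value = 6.7500 ≤ continuation, so V_d = 8.2335
Node 0 (S = 45): continuation = 1/1.05·[0.3077·0.0000 + 0.6923·8.2335] = 5.4287; exercise value = 0.0000 ≤ continuation, so V_0 = 5.4287

$5.43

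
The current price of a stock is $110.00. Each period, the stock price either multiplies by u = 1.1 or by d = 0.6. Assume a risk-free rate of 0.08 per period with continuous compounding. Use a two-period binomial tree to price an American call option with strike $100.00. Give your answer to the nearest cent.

Risk-neutral probability p = (e^0.08 − 0.6)/(1.1 − 0.6) = 0.4833/0.5000 = 0.9666
Terminal stock prices: S_uu = 133.1, S_ud = 72.6, S_dd = 39.6
Terminal payoffs (S − K): max(33.1, 0) = 33.1, max(-27.4, 0) = 0, max(-60.4, 0) = 0
Node u (S = 121): continuation = e^(−0.08)·[0.9666·33.1000 + 0.0334·0.0000] = 29.5338; exercise value = 21.0000 ≤ continuation, so V_u = 29.5338
Node d (S = 66): continuation = e^(−0.08)·[0.9666·0.0000 + 0.0334·0.0000] = 0.0000; exercise value = 0.0000 ≤ continuation, so V_d = 0.0000
Node 0 (S = 110): continuation = e^(−0.08)·[0.9666·29.5338 + 0.0334·0.0000] = 26.3519; exercise value = 10.0000 ≤ continuation, so V_0 = 26.3519

$26.35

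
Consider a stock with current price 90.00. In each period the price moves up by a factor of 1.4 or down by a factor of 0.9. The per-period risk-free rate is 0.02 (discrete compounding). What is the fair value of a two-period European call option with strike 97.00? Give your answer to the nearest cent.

Risk-neutral probability p = (1 + 0.02 − 0.9)/(1.4 − 0.9) = 0.1200/0.5000 = 0.2400
Terminal stock prices: S_uu = 176.4, S_ud = 113.4, S_dd = 72.9
Terminal payoffs (S − K): max(79.4, 0) = 79.4, max(16.4, 0) = 16.4, max(-24.1, 0) = 0
Node u (S = 126): V_u = 1/1.02·[0.2400·79.4000 + 0.7600·16.4000] = 30.9020
Node d (S = 81): V_d = 1/1.02·[0.2400·16.4000 + 0.7600·0.0000] = 3.8588
Node 0 (S = 90): V_0 = 1/1.02·[0.2400·30.9020 + 0.7600·3.8588] = 10.1463

10.15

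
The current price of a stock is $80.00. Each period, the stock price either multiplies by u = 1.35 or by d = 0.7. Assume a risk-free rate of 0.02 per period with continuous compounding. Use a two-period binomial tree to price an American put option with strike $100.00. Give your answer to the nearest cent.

$27.74

Risk-neutral probability p = (e^0.02 − 0.7)/(1.35 − 0.7) = 0.3202/0.6500 = 0.4926
Terminal stock prices: S_uu = 145.8, S_ud = 75.6, S_dd = 39.2
Terminal payoffs (K − S): max(-45.8, 0) = 0, max(24.4, 0) = 24.4, max(60.8, 0) = 60.8
Node u (S = 108): continuation = e^(−0.02)·[0.4926·0.0000 + 0.5074·24.4000] = 12.1350; exercise value = 0.0000 ≤ continuation, so V_u = 12.1350
Node d (S = 56): continuation = e^(−0.02)·[0.4926·24.4000 + 0.5074·60.8000] = 42.0199; exercise value = 44.0000 > continuation, so V_d = 44.0000 (exercise)
Node 0 (S = 80): continuation = e^(−0.02)·[0.4926·12.1350 + 0.5074·44.0000] = 27.7423; exercise value = 20.0000 ≤ continuation, so V_0 = 27.7423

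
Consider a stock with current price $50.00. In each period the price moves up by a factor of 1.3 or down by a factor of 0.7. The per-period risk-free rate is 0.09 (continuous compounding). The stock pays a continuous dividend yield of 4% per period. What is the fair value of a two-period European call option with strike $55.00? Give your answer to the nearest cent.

$8.45

Per-period risk-free factor R = e^0.09 = 1.0942; dividend-adjusted growth = e^(0.09−0.04) = 1.0513.
Risk-neutral probability p = (1.0513 − 0.7)/(1.3 − 0.7) = 0.3513/0.6000 = 0.5855
Terminal stock prices: S_uu = 84.5, S_ud = 45.5, S_dd = 24.5
Terminal payoffs (S − K): max(29.5, 0) = 29.5, max(-9.5, 0) = 0, max(-30.5, 0) = 0
Node u (S = 65): V_u = e^(−0.09)·[0.5855·29.5000 + 0.4145·0.0000] = 15.7843
Node d (S = 35): V_d = e^(−0.09)·[0.5855·0.0000 + 0.4145·0.0000] = 0.0000
Node 0 (S = 50): V_0 = e^(−0.09)·[0.5855·15.7843 + 0.4145·0.0000] = 8.4456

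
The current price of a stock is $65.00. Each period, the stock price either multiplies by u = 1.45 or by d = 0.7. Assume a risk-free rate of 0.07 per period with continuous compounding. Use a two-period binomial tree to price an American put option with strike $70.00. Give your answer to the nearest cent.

Risk-neutral probability p = (e^0.07 − 0.7)/(1.45 − 0.7) = 0.3725/0.7500 = 0.4967
Terminal stock prices: S_uu = 136.7, S_ud = 65.97, S_dd = 31.85
Terminal payoffs (K − S): max(-66.66, 0) = 0, max(4.025, 0) = 4.025, max(38.15, 0) = 38.15
Node u (S = 94.25): continuation = e^(−0.07)·[0.4967·0.0000 + 0.5033·4.0250] = 1.8889; exercise value = 0.0000 ≤ continuation, so V_u = 1.8889
Node d (S = 45.5): continuation = e^(−0.07)·[0.4967·4.0250 + 0.5033·38.1500] = 19.7676; exercise value = 24.5000 > continuation, so V_d = 24.5000 (exercise)
Node 0 (S = 65): continuation = e^(−0.07)·[0.4967·1.8889 + 0.5033·24.5000] = 12.3725; exercise value = 5.0000 ≤ continuation, so V_0 = 12.3725

$12.37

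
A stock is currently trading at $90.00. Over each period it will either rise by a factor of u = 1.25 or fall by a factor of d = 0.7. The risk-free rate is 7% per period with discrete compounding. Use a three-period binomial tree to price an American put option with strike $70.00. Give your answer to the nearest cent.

$4.17

Risk-neutral probability p = (1 + 0.07 − 0.7)/(1.25 − 0.7) = 0.3700/0.5500 = 0.6727
Terminal stock prices: S_uuu = 175.8, S_uud = 98.44, S_udd = 55.12, S_ddd = 30.87
Terminal payoffs (K − S): max(-105.8, 0) = 0, max(-28.44, 0) = 0, max(14.88, 0) = 14.88, max(39.13, 0) = 39.13
Node uu (S = 140.6): continuation = 1/1.07·[0.6727·0.0000 + 0.3273·0.0000] = 0.0000; exercise value = 0.0000 ≤ continuation, so V_uu = 0.0000
Node ud (S = 78.75): continuation = 1/1.07·[0.6727·0.0000 + 0.3273·14.8750] = 4.5497; exercise value = 0.0000 ≤ continuation, so V_ud = 4.5497
Node dd (S = 44.1): continuation = 1/1.07·[0.6727·14.8750 + 0.3273·39.1300] = 21.3206; exercise value = 25.9000 > continuation, so V_dd = 25.9000 (exercise)
Node u (S = 112.5): continuation = 1/1.07·[0.6727·0.0000 + 0.3273·4.5497] = 1.3916; exercise value = 0.0000 ≤ continuation, so V_u = 1.3916
Node d (S = 63): continuation = 1/1.07·[0.6727·4.5497 + 0.3273·25.9000] = 10.7823; exercise value = 7.0000 ≤ continuation, so V_d = 10.7823
Node 0 (S = 90): continuation = 1/1.07·[0.6727·1.3916 + 0.3273·10.7823] = 4.1728; exercise value = 0.0000 ≤ continuation, so V_0 = 4.1728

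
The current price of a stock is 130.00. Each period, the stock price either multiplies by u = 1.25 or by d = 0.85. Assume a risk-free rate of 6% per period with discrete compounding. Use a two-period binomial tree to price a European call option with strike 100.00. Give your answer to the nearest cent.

Risk-neutral probability p = (1 + 0.06 − 0.85)/(1.25 − 0.85) = 0.2100/0.4000 = 0.5250
Terminal stock prices: S_uu = 203.1, S_ud = 138.1, S_dd = 93.92
Terminal payoffs (S − K): max(103.1, 0) = 103.1, max(38.12, 0) = 38.12, max(-6.075, 0) = 0
Node u (S = 162.5): V_u = 1/1.06·[0.5250·103.1250 + 0.4750·38.1250] = 68.1604
Node d (S = 110.5): V_d = 1/1.06·[0.5250·38.1250 + 0.4750·0.0000] = 18.8827
Node 0 (S = 130): V_0 = 1/1.06·[0.5250·68.1604 + 0.4750·18.8827] = 42.2202

42.22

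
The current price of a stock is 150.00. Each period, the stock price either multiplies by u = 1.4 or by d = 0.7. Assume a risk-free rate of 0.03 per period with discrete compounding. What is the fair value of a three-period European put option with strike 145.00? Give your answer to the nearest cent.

Risk-neutral probability p = (1 + 0.03 − 0.7)/(1.4 − 0.7) = 0.3300/0.7000 = 0.4714
Terminal stock prices: S_uuu = 411.6, S_uud = 205.8, S_udd = 102.9, S_ddd = 51.45
Terminal payoffs (K − S): max(-266.6, 0) = 0, max(-60.8, 0) = 0, max(42.1, 0) = 42.1, max(93.55, 0) = 93.55
Node uu (S = 294): V_uu = 1/1.03·[0.4714·0.0000 + 0.5286·0.0000] = 0.0000
Node ud (S = 147): V_ud = 1/1.03·[0.4714·0.0000 + 0.5286·42.1000] = 21.6047
Node dd (S = 73.5): V_dd = 1/1.03·[0.4714·42.1000 + 0.5286·93.5500] = 67.2767
Node u (S = 210): V_u = 1/1.03·[0.4714·0.0000 + 0.5286·21.6047] = 11.0870
Node d (S = 105): V_d = 1/1.03·[0.4714·21.6047 + 0.5286·67.2767] = 44.4132
Node 0 (S = 150): V_0 = 1/1.03·[0.4714·11.0870 + 0.5286·44.4132] = 27.8663

27.87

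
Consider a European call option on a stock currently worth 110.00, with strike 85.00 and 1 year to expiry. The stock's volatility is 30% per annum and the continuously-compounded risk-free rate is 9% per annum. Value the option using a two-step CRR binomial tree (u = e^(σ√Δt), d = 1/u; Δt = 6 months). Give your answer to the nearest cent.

34.68

CRR parameters: u = e^(σ√Δt) = e^(0.3·√0.5) = 1.2363, d = 1/u = 0.8089
Per-period rate: rΔt = 0.09·0.5 = 0.045, so R = e^0.045 = 1.0460
Risk-neutral probability p = (e^0.045 − 0.8089)/(1.2363 − 0.8089) = 0.2372/0.4275 = 0.5548
Terminal stock prices: S_uu = 168.1, S_ud = 110, S_dd = 71.97
Terminal payoffs (S − K): max(83.13, 0) = 83.13, max(25, 0) = 25, max(-13.03, 0) = 0
Node u (S = 136): V_u = e^(−0.045)·[0.5548·83.1312 + 0.4452·25.0000] = 54.7344
Node d (S = 88.97): V_d = e^(−0.045)·[0.5548·25.0000 + 0.4452·0.0000] = 13.2607
Node 0 (S = 110): V_0 = e^(−0.045)·[0.5548·54.7344 + 0.4452·13.2607] = 34.6761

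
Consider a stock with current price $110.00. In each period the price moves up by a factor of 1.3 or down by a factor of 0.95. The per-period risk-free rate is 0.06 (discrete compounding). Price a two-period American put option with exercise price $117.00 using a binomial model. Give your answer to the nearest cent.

Risk-neutral probability p = (1 + 0.06 − 0.95)/(1.3 − 0.95) = 0.1100/0.3500 = 0.3143
Terminal stock prices: S_uu = 185.9, S_ud = 135.8, S_dd = 99.27
Terminal payoffs (K − S): max(-68.9, 0) = 0, max(-18.85, 0) = 0, max(17.73, 0) = 17.73
Node u (S = 143): continuation = 1/1.06·[0.3143·0.0000 + 0.6857·0.0000] = 0.0000; exercise value = 0.0000 ≤ continuation, so V_u = 0.0000
Node d (S = 104.5): continuation = 1/1.06·[0.3143·0.0000 + 0.6857·17.7250] = 11.4663; exercise value = 12.5000 > continuation, so V_d = 12.5000 (exercise)
Node 0 (S = 110): continuation = 1/1.06·[0.3143·0.0000 + 0.6857·12.5000] = 8.0863; exercise value = 7.0000 ≤ continuation, so V_0 = 8.0863

$8.09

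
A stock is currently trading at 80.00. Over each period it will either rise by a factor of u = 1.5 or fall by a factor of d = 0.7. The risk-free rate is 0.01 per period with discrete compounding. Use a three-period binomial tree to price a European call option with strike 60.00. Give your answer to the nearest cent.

29.53

Risk-neutral probability p = (1 + 0.01 − 0.7)/(1.5 − 0.7) = 0.3100/0.8000 = 0.3875
Terminal stock prices: S_uuu = 270, S_uud = 126, S_udd = 58.8, S_ddd = 27.44
Terminal payoffs (S − K): max(210, 0) = 210, max(66, 0) = 66, max(-1.2, 0) = 0, max(-32.56, 0) = 0
Node uu (S = 180): V_uu = 1/1.01·[0.3875·210.0000 + 0.6125·66.0000] = 120.5941
Node ud (S = 84): V_ud = 1/1.01·[0.3875·66.0000 + 0.6125·0.0000] = 25.3218
Node dd (S = 39.2): V_dd = 1/1.01·[0.3875·0.0000 + 0.6125·0.0000] = 0.0000
Node u (S = 120): V_u = 1/1.01·[0.3875·120.5941 + 0.6125·25.3218] = 61.6236
Node d (S = 56): V_d = 1/1.01·[0.3875·25.3218 + 0.6125·0.0000] = 9.7150
Node 0 (S = 80): V_0 = 1/1.01·[0.3875·61.6236 + 0.6125·9.7150] = 29.5342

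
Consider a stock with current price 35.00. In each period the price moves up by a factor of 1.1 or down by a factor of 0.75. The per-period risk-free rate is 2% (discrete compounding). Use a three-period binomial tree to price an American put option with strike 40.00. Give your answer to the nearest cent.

6.02

Risk-neutral probability p = (1 + 0.02 − 0.75)/(1.1 − 0.75) = 0.2700/0.3500 = 0.7714
Terminal stock prices: S_uuu = 46.59, S_uud = 31.76, S_udd = 21.66, S_ddd = 14.77
Terminal payoffs (K − S): max(-6.585, 0) = 0, max(8.237, 0) = 8.237, max(18.34, 0) = 18.34, max(25.23, 0) = 25.23
Node uu (S = 42.35): continuation = 1/1.02·[0.7714·0.0000 + 0.2286·8.2375] = 1.8459; exercise value = 0.0000 ≤ continuation, so V_uu = 1.8459
Node ud (S = 28.88): continuation = 1/1.02·[0.7714·8.2375 + 0.2286·18.3438] = 10.3407; exercise value = 11.1250 > continuation, so V_ud = 11.1250 (exercise)
Node dd (S = 19.69): continuation = 1/1.02·[0.7714·18.3438 + 0.2286·25.2344] = 19.5282; exercise value = 20.3125 > continuation, so V_dd = 20.3125 (exercise)
Node u (S = 38.5): continuation = 1/1.02·[0.7714·1.8459 + 0.2286·11.1250] = 3.8891; exercise value = 1.5000 ≤ continuation, so V_u = 3.8891
Node d (S = 26.25): continuation = 1/1.02·[0.7714·11.1250 + 0.2286·20.3125] = 12.9657; exercise value = 13.7500 > continuation, so V_d = 13.7500 (exercise)
Node 0 (S = 35): continuation = 1/1.02·[0.7714·3.8891 + 0.2286·13.7500] = 6.0226; exercise value = 5.0000 ≤ continuation, so V_0 = 6.0226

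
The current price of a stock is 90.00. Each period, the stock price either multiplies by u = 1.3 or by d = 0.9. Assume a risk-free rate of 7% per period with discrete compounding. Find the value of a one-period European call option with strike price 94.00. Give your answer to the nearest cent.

9.14

Risk-neutral probability p = (1 + 0.07 − 0.9)/(1.3 − 0.9) = 0.1700/0.4000 = 0.4250
Terminal stock prices: S_u = 117, S_d = 81
Terminal payoffs (S − K): max(23, 0) = 23, max(-13, 0) = 0
Node 0 (S = 90): V_0 = 1/1.07·[0.4250·23.0000 + 0.5750·0.0000] = 9.1355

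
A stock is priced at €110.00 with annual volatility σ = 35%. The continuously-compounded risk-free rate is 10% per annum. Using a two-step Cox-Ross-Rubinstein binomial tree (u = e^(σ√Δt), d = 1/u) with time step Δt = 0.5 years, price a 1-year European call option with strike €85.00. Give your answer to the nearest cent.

CRR parameters: u = e^(σ√Δt) = e^(0.35·√0.5) = 1.2808, d = 1/u = 0.7808
Per-period rate: rΔt = 0.1·0.5 = 0.05, so R = e^0.05 = 1.0513
Risk-neutral probability p = (e^0.05 − 0.7808)/(1.2808 − 0.7808) = 0.2705/0.5000 = 0.5410
Terminal stock prices: S_uu = 180.5, S_ud = 110, S_dd = 67.05
Terminal payoffs (S − K): max(95.45, 0) = 95.45, max(25, 0) = 25, max(-17.95, 0) = 0
Node u (S = 140.9): V_u = e^(−0.05)·[0.5410·95.4502 + 0.4590·25.0000] = 60.0338
Node d (S = 85.88): V_d = e^(−0.05)·[0.5410·25.0000 + 0.4590·0.0000] = 12.8648
Node 0 (S = 110): V_0 = e^(−0.05)·[0.5410·60.0338 + 0.4590·12.8648] = 36.5102

€36.51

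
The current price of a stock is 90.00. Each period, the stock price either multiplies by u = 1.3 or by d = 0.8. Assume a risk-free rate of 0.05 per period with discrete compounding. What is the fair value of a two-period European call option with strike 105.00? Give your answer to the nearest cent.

Risk-neutral probability p = (1 + 0.05 − 0.8)/(1.3 − 0.8) = 0.2500/0.5000 = 0.5000
Terminal stock prices: S_uu = 152.1, S_ud = 93.6, S_dd = 57.6
Terminal payoffs (S − K): max(47.1, 0) = 47.1, max(-11.4, 0) = 0, max(-47.4, 0) = 0
Node u (S = 117): V_u = 1/1.05·[0.5000·47.1000 + 0.5000·0.0000] = 22.4286
Node d (S = 72): V_d = 1/1.05·[0.5000·0.0000 + 0.5000·0.0000] = 0.0000
Node 0 (S = 90): V_0 = 1/1.05·[0.5000·22.4286 + 0.5000·0.0000] = 10.6803

10.68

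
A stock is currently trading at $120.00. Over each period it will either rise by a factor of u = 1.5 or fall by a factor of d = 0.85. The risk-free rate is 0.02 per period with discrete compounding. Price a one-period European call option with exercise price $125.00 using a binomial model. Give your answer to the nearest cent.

Risk-neutral probability p = (1 + 0.02 − 0.85)/(1.5 − 0.85) = 0.1700/0.6500 = 0.2615
Terminal stock prices: S_u = 180, S_d = 102
Terminal payoffs (S − K): max(55, 0) = 55, max(-23, 0) = 0
Node 0 (S = 120): V_0 = 1/1.02·[0.2615·55.0000 + 0.7385·0.0000] = 14.1026

$14.10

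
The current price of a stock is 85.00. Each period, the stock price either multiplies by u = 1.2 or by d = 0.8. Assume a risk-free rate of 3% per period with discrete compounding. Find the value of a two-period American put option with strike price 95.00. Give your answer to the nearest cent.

Risk-neutral probability p = (1 + 0.03 − 0.8)/(1.2 − 0.8) = 0.2300/0.4000 = 0.5750
Terminal stock prices: S_uu = 122.4, S_ud = 81.6, S_dd = 54.4
Terminal payoffs (K − S): max(-27.4, 0) = 0, max(13.4, 0) = 13.4, max(40.6, 0) = 40.6
Node u (S = 102): continuation = 1/1.03·[0.5750·0.0000 + 0.4250·13.4000] = 5.5291; exercise value = 0.0000 ≤ continuation, so V_u = 5.5291
Node d (S = 68): continuation = 1/1.03·[0.5750·13.4000 + 0.4250·40.6000] = 24.2330; exercise value = 27.0000 > continuation, so V_d = 27.0000 (exercise)
Node 0 (S = 85): continuation = 1/1.03·[0.5750·5.5291 + 0.4250·27.0000] = 14.2274; exercise value = 10.0000 ≤ continuation, so V_0 = 14.2274

14.23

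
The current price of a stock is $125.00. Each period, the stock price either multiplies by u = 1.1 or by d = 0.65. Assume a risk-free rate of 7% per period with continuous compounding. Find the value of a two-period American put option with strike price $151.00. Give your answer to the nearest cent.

Risk-neutral probability p = (e^0.07 − 0.65)/(1.1 − 0.65) = 0.4225/0.4500 = 0.9389
Terminal stock prices: S_uu = 151.3, S_ud = 89.38, S_dd = 52.81
Terminal payoffs (K − S): max(-0.25, 0) = 0, max(61.62, 0) = 61.62, max(98.19, 0) = 98.19
Node u (S = 137.5): continuation = e^(−0.07)·[0.9389·0.0000 + 0.0611·61.6250] = 3.5103; exercise value = 13.5000 > continuation, so V_u = 13.5000 (exercise)
Node d (S = 81.25): continuation = e^(−0.07)·[0.9389·61.6250 + 0.0611·98.1875] = 59.5415; exercise value = 69.7500 > continuation, so V_d = 69.7500 (exercise)
Node 0 (S = 125): continuation = e^(−0.07)·[0.9389·13.5000 + 0.0611·69.7500] = 15.7915; exercise value = 26.0000 > continuation, so V_0 = 26.0000 (exercise)

$26.00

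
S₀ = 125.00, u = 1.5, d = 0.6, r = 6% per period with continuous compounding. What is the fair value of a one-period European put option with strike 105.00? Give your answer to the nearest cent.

Risk-neutral probability p = (e^0.06 − 0.6)/(1.5 − 0.6) = 0.4618/0.9000 = 0.5132
Terminal stock prices: S_u = 187.5, S_d = 75
Terminal payoffs (K − S): max(-82.5, 0) = 0, max(30, 0) = 30
Node 0 (S = 125): V_0 = e^(−0.06)·[0.5132·0.0000 + 0.4868·30.0000] = 13.7549

13.75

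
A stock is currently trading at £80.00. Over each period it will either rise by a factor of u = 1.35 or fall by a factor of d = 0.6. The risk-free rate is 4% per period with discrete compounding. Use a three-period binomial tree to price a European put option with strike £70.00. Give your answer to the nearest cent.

£11.63

Risk-neutral probability p = (1 + 0.04 − 0.6)/(1.35 − 0.6) = 0.4400/0.7500 = 0.5867
Terminal stock prices: S_uuu = 196.8, S_uud = 87.48, S_udd = 38.88, S_ddd = 17.28
Terminal payoffs (K − S): max(-126.8, 0) = 0, max(-17.48, 0) = 0, max(31.12, 0) = 31.12, max(52.72, 0) = 52.72
Node uu (S = 145.8): V_uu = 1/1.04·[0.5867·0.0000 + 0.4133·0.0000] = 0.0000
Node ud (S = 64.8): V_ud = 1/1.04·[0.5867·0.0000 + 0.4133·31.1200] = 12.3682
Node dd (S = 28.8): V_dd = 1/1.04·[0.5867·31.1200 + 0.4133·52.7200] = 38.5077
Node u (S = 108): V_u = 1/1.04·[0.5867·0.0000 + 0.4133·12.3682] = 4.9156
Node d (S = 48): V_d = 1/1.04·[0.5867·12.3682 + 0.4133·38.5077] = 22.2813
Node 0 (S = 80): V_0 = 1/1.04·[0.5867·4.9156 + 0.4133·22.2813] = 11.6283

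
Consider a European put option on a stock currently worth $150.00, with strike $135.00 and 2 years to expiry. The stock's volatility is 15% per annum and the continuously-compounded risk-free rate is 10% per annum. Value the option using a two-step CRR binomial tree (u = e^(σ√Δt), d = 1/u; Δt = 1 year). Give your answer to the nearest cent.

CRR parameters: u = e^(σ√Δt) = e^(0.15·√1) = 1.1618, d = 1/u = 0.8607
Per-period rate: rΔt = 0.1·1 = 0.1, so R = e^0.1 = 1.1052
Risk-neutral probability p = (e^0.1 − 0.8607)/(1.1618 − 0.8607) = 0.2445/0.3011 = 0.8118
Terminal stock prices: S_uu = 202.5, S_ud = 150, S_dd = 111.1
Terminal payoffs (K − S): max(-67.48, 0) = 0, max(-15, 0) = 0, max(23.88, 0) = 23.88
Node u (S = 174.3): V_u = e^(−0.1)·[0.8118·0.0000 + 0.1882·0.0000] = 0.0000
Node d (S = 129.1): V_d = e^(−0.1)·[0.8118·0.0000 + 0.1882·23.8773] = 4.0654
Node 0 (S = 150): V_0 = e^(−0.1)·[0.8118·0.0000 + 0.1882·4.0654] = 0.6922

$0.69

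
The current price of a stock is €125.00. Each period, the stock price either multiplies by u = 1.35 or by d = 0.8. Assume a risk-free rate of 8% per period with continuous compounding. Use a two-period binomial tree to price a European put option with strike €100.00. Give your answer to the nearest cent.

Risk-neutral probability p = (e^0.08 − 0.8)/(1.35 − 0.8) = 0.2833/0.5500 = 0.5151
Terminal stock prices: S_uu = 227.8, S_ud = 135, S_dd = 80
Terminal payoffs (K − S): max(-127.8, 0) = 0, max(-35, 0) = 0, max(20, 0) = 20
Node u (S = 168.8): V_u = e^(−0.08)·[0.5151·0.0000 + 0.4849·0.0000] = 0.0000
Node d (S = 100): V_d = e^(−0.08)·[0.5151·0.0000 + 0.4849·20.0000] = 8.9530
Node 0 (S = 125): V_0 = e^(−0.08)·[0.5151·0.0000 + 0.4849·8.9530] = 4.0078

€4.01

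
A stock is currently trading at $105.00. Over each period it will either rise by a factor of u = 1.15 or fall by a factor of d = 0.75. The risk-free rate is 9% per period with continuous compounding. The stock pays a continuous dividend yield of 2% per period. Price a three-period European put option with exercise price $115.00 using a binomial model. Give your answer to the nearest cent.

Per-period risk-free factor R = e^0.09 = 1.0942; dividend-adjusted growth = e^(0.09−0.02) = 1.0725.
Risk-neutral probability p = (1.0725 − 0.75)/(1.15 − 0.75) = 0.3225/0.4000 = 0.8063
Terminal stock prices: S_uuu = 159.7, S_uud = 104.1, S_udd = 67.92, S_ddd = 44.3
Terminal payoffs (K − S): max(-44.69, 0) = 0, max(10.85, 0) = 10.85, max(47.08, 0) = 47.08, max(70.7, 0) = 70.7
Node uu (S = 138.9): V_uu = e^(−0.09)·[0.8063·0.0000 + 0.1937·10.8531] = 1.9216
Node ud (S = 90.56): V_ud = e^(−0.09)·[0.8063·10.8531 + 0.1937·47.0781] = 16.3328
Node dd (S = 59.06): V_dd = e^(−0.09)·[0.8063·47.0781 + 0.1937·70.7031] = 47.2091
Node u (S = 120.7): V_u = e^(−0.09)·[0.8063·1.9216 + 0.1937·16.3328] = 4.3078
Node d (S = 78.75): V_d = e^(−0.09)·[0.8063·16.3328 + 0.1937·47.2091] = 20.3939
Node 0 (S = 105): V_0 = e^(−0.09)·[0.8063·4.3078 + 0.1937·20.3939] = 6.7852

$6.79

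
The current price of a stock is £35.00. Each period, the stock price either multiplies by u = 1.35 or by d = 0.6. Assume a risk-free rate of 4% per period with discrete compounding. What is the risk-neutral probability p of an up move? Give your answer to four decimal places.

Risk-neutral probability p = (1 + 0.04 − 0.6)/(1.35 − 0.6) = 0.4400/0.7500 = 0.5867

p = 0.5867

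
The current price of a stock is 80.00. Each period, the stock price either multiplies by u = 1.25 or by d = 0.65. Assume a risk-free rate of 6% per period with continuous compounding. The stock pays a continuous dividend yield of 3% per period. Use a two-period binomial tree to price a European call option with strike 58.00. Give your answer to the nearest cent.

Per-period risk-free factor R = e^0.06 = 1.0618; dividend-adjusted growth = e^(0.06−0.03) = 1.0305.
Risk-neutral probability p = (1.0305 − 0.65)/(1.25 − 0.65) = 0.3805/0.6000 = 0.6341
Terminal stock prices: S_uu = 125, S_ud = 65, S_dd = 33.8
Terminal payoffs (S − K): max(67, 0) = 67, max(7, 0) = 7, max(-24.2, 0) = 0
Node u (S = 100): V_u = e^(−0.06)·[0.6341·67.0000 + 0.3659·7.0000] = 42.4222
Node d (S = 52): V_d = e^(−0.06)·[0.6341·7.0000 + 0.3659·0.0000] = 4.1802
Node 0 (S = 80): V_0 = e^(−0.06)·[0.6341·42.4222 + 0.3659·4.1802] = 26.7735

26.77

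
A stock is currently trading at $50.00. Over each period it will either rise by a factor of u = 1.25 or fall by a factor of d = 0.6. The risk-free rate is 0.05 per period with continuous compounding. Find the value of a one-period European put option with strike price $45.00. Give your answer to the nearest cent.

Risk-neutral probability p = (e^0.05 − 0.6)/(1.25 − 0.6) = 0.4513/0.6500 = 0.6943
Terminal stock prices: S_u = 62.5, S_d = 30
Terminal payoffs (K − S): max(-17.5, 0) = 0, max(15, 0) = 15
Node 0 (S = 50): V_0 = e^(−0.05)·[0.6943·0.0000 + 0.3057·15.0000] = 4.3624

$4.36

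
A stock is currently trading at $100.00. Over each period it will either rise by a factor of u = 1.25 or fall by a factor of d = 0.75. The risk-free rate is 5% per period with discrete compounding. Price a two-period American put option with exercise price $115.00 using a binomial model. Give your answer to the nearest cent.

Risk-neutral probability p = (1 + 0.05 − 0.75)/(1.25 − 0.75) = 0.3000/0.5000 = 0.6000
Terminal stock prices: S_uu = 156.2, S_ud = 93.75, S_dd = 56.25
Terminal payoffs (K − S): max(-41.25, 0) = 0, max(21.25, 0) = 21.25, max(58.75, 0) = 58.75
Node u (S = 125): continuation = 1/1.05·[0.6000·0.0000 + 0.4000·21.2500] = 8.0952; exercise value = 0.0000 ≤ continuation, so V_u = 8.0952
Node d (S = 75): continuation = 1/1.05·[0.6000·21.2500 + 0.4000·58.7500] = 34.5238; exercise value = 40.0000 > continuation, so V_d = 40.0000 (exercise)
Node 0 (S = 100): continuation = 1/1.05·[0.6000·8.0952 + 0.4000·40.0000] = 19.8639; exercise value = 15.0000 ≤ continuation, so V_0 = 19.8639

$19.86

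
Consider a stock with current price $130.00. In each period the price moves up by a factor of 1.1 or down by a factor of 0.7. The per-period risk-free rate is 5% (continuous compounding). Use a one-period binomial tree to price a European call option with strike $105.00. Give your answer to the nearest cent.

Risk-neutral probability p = (e^0.05 − 0.7)/(1.1 − 0.7) = 0.3513/0.4000 = 0.8782
Terminal stock prices: S_u = 143, S_d = 91
Terminal payoffs (S − K): max(38, 0) = 38, max(-14, 0) = 0
Node 0 (S = 130): V_0 = e^(−0.05)·[0.8782·38.0000 + 0.1218·0.0000] = 31.7432

$31.74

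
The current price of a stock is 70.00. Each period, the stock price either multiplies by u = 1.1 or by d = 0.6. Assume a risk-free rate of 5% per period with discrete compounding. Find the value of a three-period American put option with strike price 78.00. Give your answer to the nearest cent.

8.00

Risk-neutral probability p = (1 + 0.05 − 0.6)/(1.1 − 0.6) = 0.4500/0.5000 = 0.9000
Terminal stock prices: S_uuu = 93.17, S_uud = 50.82, S_udd = 27.72, S_ddd = 15.12
Terminal payoffs (K − S): max(-15.17, 0) = 0, max(27.18, 0) = 27.18, max(50.28, 0) = 50.28, max(62.88, 0) = 62.88
Node uu (S = 84.7): continuation = 1/1.05·[0.9000·0.0000 + 0.1000·27.1800] = 2.5886; exercise value = 0.0000 ≤ continuation, so V_uu = 2.5886
Node ud (S = 46.2): continuation = 1/1.05·[0.9000·27.1800 + 0.1000·50.2800] = 28.0857; exercise value = 31.8000 > continuation, so V_ud = 31.8000 (exercise)
Node dd (S = 25.2): continuation = 1/1.05·[0.9000·50.2800 + 0.1000·62.8800] = 49.0857; exercise value = 52.8000 > continuation, so V_dd = 52.8000 (exercise)
Node u (S = 77): continuation = 1/1.05·[0.9000·2.5886 + 0.1000·31.8000] = 5.2473; exercise value = 1.0000 ≤ continuation, so V_u = 5.2473
Node d (S = 42): continuation = 1/1.05·[0.9000·31.8000 + 0.1000·52.8000] = 32.2857; exercise value = 36.0000 > continuation, so V_d = 36.0000 (exercise)
Node 0 (S = 70): continuation = 1/1.05·[0.9000·5.2473 + 0.1000·36.0000] = 7.9263; exercise value = 8.0000 > continuation, so V_0 = 8.0000 (exercise)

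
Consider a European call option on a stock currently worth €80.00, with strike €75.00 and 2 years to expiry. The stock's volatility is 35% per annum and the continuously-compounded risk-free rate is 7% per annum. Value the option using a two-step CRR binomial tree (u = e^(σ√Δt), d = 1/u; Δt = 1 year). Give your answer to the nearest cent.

CRR parameters: u = e^(σ√Δt) = e^(0.35·√1) = 1.4191, d = 1/u = 0.7047
Per-period rate: rΔt = 0.07·1 = 0.07, so R = e^0.07 = 1.0725
Risk-neutral probability p = (e^0.07 − 0.7047)/(1.4191 − 0.7047) = 0.3678/0.7144 = 0.5149
Terminal stock prices: S_uu = 161.1, S_ud = 80, S_dd = 39.73
Terminal payoffs (S − K): max(86.1, 0) = 86.1, max(5, 0) = 5, max(-35.27, 0) = 0
Node u (S = 113.5): V_u = e^(−0.07)·[0.5149·86.1002 + 0.4851·5.0000] = 43.5959
Node d (S = 56.38): V_d = e^(−0.07)·[0.5149·5.0000 + 0.4851·0.0000] = 2.4004
Node 0 (S = 80): V_0 = e^(−0.07)·[0.5149·43.5959 + 0.4851·2.4004] = 22.0149

€22.01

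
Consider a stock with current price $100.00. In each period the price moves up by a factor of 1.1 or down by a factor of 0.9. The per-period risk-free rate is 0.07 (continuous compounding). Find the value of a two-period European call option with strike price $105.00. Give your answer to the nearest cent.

Risk-neutral probability p = (e^0.07 − 0.9)/(1.1 − 0.9) = 0.1725/0.2000 = 0.8625
Terminal stock prices: S_uu = 121, S_ud = 99, S_dd = 81
Terminal payoffs (S − K): max(16, 0) = 16, max(-6, 0) = 0, max(-24, 0) = 0
Node u (S = 110): V_u = e^(−0.07)·[0.8625·16.0000 + 0.1375·0.0000] = 12.8676
Node d (S = 90): V_d = e^(−0.07)·[0.8625·0.0000 + 0.1375·0.0000] = 0.0000
Node 0 (S = 100): V_0 = e^(−0.07)·[0.8625·12.8676 + 0.1375·0.0000] = 10.3485

$10.35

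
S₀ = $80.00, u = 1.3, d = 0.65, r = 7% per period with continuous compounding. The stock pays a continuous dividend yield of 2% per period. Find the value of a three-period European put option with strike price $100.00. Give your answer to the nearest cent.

Per-period risk-free factor R = e^0.07 = 1.0725; dividend-adjusted growth = e^(0.07−0.02) = 1.0513.
Risk-neutral probability p = (1.0513 − 0.65)/(1.3 − 0.65) = 0.4013/0.6500 = 0.6173
Terminal stock prices: S_uuu = 175.8, S_uud = 87.88, S_udd = 43.94, S_ddd = 21.97
Terminal payoffs (K − S): max(-75.76, 0) = 0, max(12.12, 0) = 12.12, max(56.06, 0) = 56.06, max(78.03, 0) = 78.03
Node uu (S = 135.2): V_uu = e^(−0.07)·[0.6173·0.0000 + 0.3827·12.1200] = 4.3243
Node ud (S = 67.6): V_ud = e^(−0.07)·[0.6173·12.1200 + 0.3827·56.0600] = 26.9780
Node dd (S = 33.8): V_dd = e^(−0.07)·[0.6173·56.0600 + 0.3827·78.0300] = 60.1087
Node u (S = 104): V_u = e^(−0.07)·[0.6173·4.3243 + 0.3827·26.9780] = 12.1145
Node d (S = 52): V_d = e^(−0.07)·[0.6173·26.9780 + 0.3827·60.1087] = 36.9748
Node 0 (S = 80): V_0 = e^(−0.07)·[0.6173·12.1145 + 0.3827·36.9748] = 20.1654

$20.17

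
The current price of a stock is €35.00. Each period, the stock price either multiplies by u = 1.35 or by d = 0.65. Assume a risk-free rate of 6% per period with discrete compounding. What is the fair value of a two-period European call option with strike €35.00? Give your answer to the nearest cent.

Risk-neutral probability p = (1 + 0.06 − 0.65)/(1.35 − 0.65) = 0.4100/0.7000 = 0.5857
Terminal stock prices: S_uu = 63.79, S_ud = 30.71, S_dd = 14.79
Terminal payoffs (S − K): max(28.79, 0) = 28.79, max(-4.287, 0) = 0, max(-20.21, 0) = 0
Node u (S = 47.25): V_u = 1/1.06·[0.5857·28.7875 + 0.4143·0.0000] = 15.9068
Node d (S = 22.75): V_d = 1/1.06·[0.5857·0.0000 + 0.4143·0.0000] = 0.0000
Node 0 (S = 35): V_0 = 1/1.06·[0.5857·15.9068 + 0.4143·0.0000] = 8.7895

€8.79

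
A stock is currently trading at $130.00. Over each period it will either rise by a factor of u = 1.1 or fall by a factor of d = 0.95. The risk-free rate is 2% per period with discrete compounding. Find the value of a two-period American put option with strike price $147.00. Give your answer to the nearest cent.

Risk-neutral probability p = (1 + 0.02 − 0.95)/(1.1 − 0.95) = 0.0700/0.1500 = 0.4667
Terminal stock prices: S_uu = 157.3, S_ud = 135.8, S_dd = 117.3
Terminal payoffs (K − S): max(-10.3, 0) = 0, max(11.15, 0) = 11.15, max(29.67, 0) = 29.67
Node u (S = 143): continuation = 1/1.02·[0.4667·0.0000 + 0.5333·11.1500] = 5.8301; exercise value = 4.0000 ≤ continuation, so V_u = 5.8301
Node d (S = 123.5): continuation = 1/1.02·[0.4667·11.1500 + 0.5333·29.6750] = 20.6176; exercise value = 23.5000 > continuation, so V_d = 23.5000 (exercise)
Node 0 (S = 130): continuation = 1/1.02·[0.4667·5.8301 + 0.5333·23.5000] = 14.9549; exercise value = 17.0000 > continuation, so V_0 = 17.0000 (exercise)

$17.00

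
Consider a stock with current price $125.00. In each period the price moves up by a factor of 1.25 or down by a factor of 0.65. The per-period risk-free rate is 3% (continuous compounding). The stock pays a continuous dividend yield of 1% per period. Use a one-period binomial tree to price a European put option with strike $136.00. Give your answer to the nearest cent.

$20.35

Per-period risk-free factor R = e^0.03 = 1.0305; dividend-adjusted growth = e^(0.03−0.01) = 1.0202.
Risk-neutral probability p = (1.0202 − 0.65)/(1.25 − 0.65) = 0.3702/0.6000 = 0.6170
Terminal stock prices: S_u = 156.2, S_d = 81.25
Terminal payoffs (K − S): max(-20.25, 0) = 0, max(54.75, 0) = 54.75
Node 0 (S = 125): V_0 = e^(−0.03)·[0.6170·0.0000 + 0.3830·54.7500] = 20.3494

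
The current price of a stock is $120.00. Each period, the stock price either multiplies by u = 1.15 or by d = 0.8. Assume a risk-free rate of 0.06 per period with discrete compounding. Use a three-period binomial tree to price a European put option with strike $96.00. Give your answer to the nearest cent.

$1.44

Risk-neutral probability p = (1 + 0.06 − 0.8)/(1.15 − 0.8) = 0.2600/0.3500 = 0.7429
Terminal stock prices: S_uuu = 182.5, S_uud = 127, S_udd = 88.32, S_ddd = 61.44
Terminal payoffs (K − S): max(-86.5, 0) = 0, max(-30.96, 0) = 0, max(7.68, 0) = 7.68, max(34.56, 0) = 34.56
Node uu (S = 158.7): V_uu = 1/1.06·[0.7429·0.0000 + 0.2571·0.0000] = 0.0000
Node ud (S = 110.4): V_ud = 1/1.06·[0.7429·0.0000 + 0.2571·7.6800] = 1.8631
Node dd (S = 76.8): V_dd = 1/1.06·[0.7429·7.6800 + 0.2571·34.5600] = 13.7660
Node u (S = 138): V_u = 1/1.06·[0.7429·0.0000 + 0.2571·1.8631] = 0.4520
Node d (S = 96): V_d = 1/1.06·[0.7429·1.8631 + 0.2571·13.7660] = 4.6451
Node 0 (S = 120): V_0 = 1/1.06·[0.7429·0.4520 + 0.2571·4.6451] = 1.4436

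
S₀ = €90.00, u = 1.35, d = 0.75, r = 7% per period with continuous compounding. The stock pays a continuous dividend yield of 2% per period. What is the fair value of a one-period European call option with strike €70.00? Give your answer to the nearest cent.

€24.11

Per-period risk-free factor R = e^0.07 = 1.0725; dividend-adjusted growth = e^(0.07−0.02) = 1.0513.
Risk-neutral probability p = (1.0513 − 0.75)/(1.35 − 0.75) = 0.3013/0.6000 = 0.5021
Terminal stock prices: S_u = 121.5, S_d = 67.5
Terminal payoffs (S − K): max(51.5, 0) = 51.5, max(-2.5, 0) = 0
Node 0 (S = 90): V_0 = e^(−0.07)·[0.5021·51.5000 + 0.4979·0.0000] = 24.1109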